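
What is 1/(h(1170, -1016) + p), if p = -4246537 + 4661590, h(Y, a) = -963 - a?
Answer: 1/415106 ≈ 2.4090e-6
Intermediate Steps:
p = 415053
1/(h(1170, -1016) + p) = 1/((-963 - 1*(-1016)) + 415053) = 1/((-963 + 1016) + 415053) = 1/(53 + 415053) = 1/415106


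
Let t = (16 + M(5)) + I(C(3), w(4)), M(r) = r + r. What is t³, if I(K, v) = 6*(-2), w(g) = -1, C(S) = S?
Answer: 2744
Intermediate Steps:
M(r) = 2*r
I(K, v) = -12
t = 14 (t = (16 + 2*5) - 12 = (16 + 10) - 12 = 26 - 12 = 14)
t³ = 14³ = 2744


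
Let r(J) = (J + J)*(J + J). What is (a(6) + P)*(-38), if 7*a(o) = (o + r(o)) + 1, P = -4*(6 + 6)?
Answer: 7030/7 ≈ 1004.3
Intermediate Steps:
P = -48 (P = -4*12 = -48)
r(J) = 4*J² (r(J) = (2*J)*(2*J) = 4*J²)
a(o) = ⅐ + o/7 + 4*o²/7 (a(o) = ((o + 4*o²) + 1)/7 = (1 + o + 4*o²)/7 = ⅐ + o/7 + 4*o²/7)
(a(6) + P)*(-38) = ((⅐ + (⅐)*6 + (4/7)*6²) - 48)*(-38) = ((⅐ + 6/7 + (4/7)*36) - 48)*(-38) = ((⅐ + 6/7 + 144/7) - 48)*(-38) = (151/7 - 48)*(-38) = -185/7*(-38) = 7030/7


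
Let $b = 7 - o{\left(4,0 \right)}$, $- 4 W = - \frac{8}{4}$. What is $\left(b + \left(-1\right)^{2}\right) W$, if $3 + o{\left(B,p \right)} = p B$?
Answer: $\frac{11}{2} \approx 5.5$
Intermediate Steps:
$W = \frac{1}{2}$ ($W = - \frac{\left(-8\right) \frac{1}{4}}{4} = \left(- \frac{1}{4}\right) \left(-2\right) = \frac{1}{2} \approx 0.5$)
$o{\left(B,p \right)} = -3 + B p$ ($o{\left(B,p \right)} = -3 + p B = -3 + B p$)
$b = 10$ ($b = 7 - \left(-3 + 4 \cdot 0\right) = 7 - \left(-3 + 0\right) = 7 - -3 = 7 + 3 = 10$)
$\left(b + \left(-1\right)^{2}\right) W = \left(10 + \left(-1\right)^{2}\right) \frac{1}{2} = \left(10 + 1\right) \frac{1}{2} = 11 \cdot \frac{1}{2} = \frac{11}{2}$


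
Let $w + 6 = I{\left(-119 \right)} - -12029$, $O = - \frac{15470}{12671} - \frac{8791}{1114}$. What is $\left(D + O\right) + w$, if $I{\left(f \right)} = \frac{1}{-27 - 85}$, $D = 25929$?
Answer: $\frac{29992618763285}{790467664} \approx 37943.0$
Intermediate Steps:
$O = - \frac{128624341}{14115494}$ ($O = \left(-15470\right) \frac{1}{12671} - \frac{8791}{1114} = - \frac{15470}{12671} - \frac{8791}{1114} = - \frac{128624341}{14115494} \approx -9.1123$)
$I{\left(f \right)} = - \frac{1}{112}$ ($I{\left(f \right)} = \frac{1}{-112} = - \frac{1}{112}$)
$w = \frac{1346575}{112}$ ($w = -6 - - \frac{1347247}{112} = -6 + \left(- \frac{1}{112} + 12029\right) = -6 + \frac{1347247}{112} = \frac{1346575}{112} \approx 12023.0$)
$\left(D + O\right) + w = \left(25929 - \frac{128624341}{14115494}\right) + \frac{1346575}{112} = \frac{365872019585}{14115494} + \frac{1346575}{112} = \frac{29992618763285}{790467664}$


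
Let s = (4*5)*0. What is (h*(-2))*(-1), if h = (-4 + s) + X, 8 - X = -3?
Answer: 14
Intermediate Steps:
s = 0 (s = 20*0 = 0)
X = 11 (X = 8 - 1*(-3) = 8 + 3 = 11)
h = 7 (h = (-4 + 0) + 11 = -4 + 11 = 7)
(h*(-2))*(-1) = (7*(-2))*(-1) = -14*(-1) = 14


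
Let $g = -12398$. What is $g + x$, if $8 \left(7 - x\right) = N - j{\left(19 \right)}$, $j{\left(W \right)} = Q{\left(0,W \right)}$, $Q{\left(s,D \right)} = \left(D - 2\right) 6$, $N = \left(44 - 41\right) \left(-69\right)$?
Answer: $- \frac{98819}{8} \approx -12352.0$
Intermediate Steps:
$N = -207$ ($N = 3 \left(-69\right) = -207$)
$Q{\left(s,D \right)} = -12 + 6 D$ ($Q{\left(s,D \right)} = \left(-2 + D\right) 6 = -12 + 6 D$)
$j{\left(W \right)} = -12 + 6 W$
$x = \frac{365}{8}$ ($x = 7 - \frac{-207 - \left(-12 + 6 \cdot 19\right)}{8} = 7 - \frac{-207 - \left(-12 + 114\right)}{8} = 7 - \frac{-207 - 102}{8} = 7 - - \frac{309}{8} = 7 + \frac{309}{8} = \frac{365}{8} \approx 45.625$)
$g + x = -12398 + \frac{365}{8} = - \frac{98819}{8}$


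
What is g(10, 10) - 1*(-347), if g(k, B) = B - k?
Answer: 347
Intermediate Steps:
g(10, 10) - 1*(-347) = (10 - 1*10) - 1*(-347) = (10 - 10) + 347 = 0 + 347 = 347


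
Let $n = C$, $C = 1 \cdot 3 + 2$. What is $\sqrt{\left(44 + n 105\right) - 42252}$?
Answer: $i \sqrt{41683} \approx 204.16 i$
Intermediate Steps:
$C = 5$ ($C = 3 + 2 = 5$)
$n = 5$
$\sqrt{\left(44 + n 105\right) - 42252} = \sqrt{\left(44 + 5 \cdot 105\right) - 42252} = \sqrt{\left(44 + 525\right) - 42252} = \sqrt{569 - 42252} = \sqrt{-41683} = i \sqrt{41683}$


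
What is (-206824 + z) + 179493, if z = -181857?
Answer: -209188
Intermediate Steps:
(-206824 + z) + 179493 = (-206824 - 181857) + 179493 = -388681 + 179493 = -209188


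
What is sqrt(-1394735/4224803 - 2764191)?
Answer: 2*I*sqrt(12334485389645737681)/4224803 ≈ 1662.6*I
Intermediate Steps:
sqrt(-1394735/4224803 - 2764191) = sqrt(-11678163824108/4224803) = 2*I*sqrt(12334485389645737681)/4224803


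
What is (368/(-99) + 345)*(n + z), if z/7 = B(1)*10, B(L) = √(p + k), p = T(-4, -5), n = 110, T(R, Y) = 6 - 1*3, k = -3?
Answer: 337870/9 ≈ 37541.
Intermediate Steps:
T(R, Y) = 3 (T(R, Y) = 6 - 3 = 3)
p = 3
B(L) = 0 (B(L) = √(3 - 3) = √0 = 0)
z = 0 (z = 7*(0*10) = 7*0 = 0)
(368/(-99) + 345)*(n + z) = (368/(-99) + 345)*(110 + 0) = (368*(-1/99) + 345)*110 = (-368/99 + 345)*110 = (33787/99)*110 = 337870/9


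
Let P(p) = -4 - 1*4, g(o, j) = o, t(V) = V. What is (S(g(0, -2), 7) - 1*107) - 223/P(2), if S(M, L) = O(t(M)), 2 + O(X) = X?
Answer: -649/8 ≈ -81.125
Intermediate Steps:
O(X) = -2 + X
S(M, L) = -2 + M
P(p) = -8 (P(p) = -4 - 4 = -8)
(S(g(0, -2), 7) - 1*107) - 223/P(2) = ((-2 + 0) - 1*107) - 223/(-8) = (-2 - 107) - 223*(-1)/8 = -109 - 1*(-223/8) = -109 + 223/8 = -649/8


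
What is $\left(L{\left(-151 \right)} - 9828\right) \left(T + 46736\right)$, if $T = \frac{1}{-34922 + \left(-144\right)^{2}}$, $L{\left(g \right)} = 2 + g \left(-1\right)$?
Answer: $- \frac{6414494959125}{14186} \approx -4.5217 \cdot 10^{8}$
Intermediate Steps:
$L{\left(g \right)} = 2 - g$
$T = - \frac{1}{14186}$ ($T = \frac{1}{-34922 + 20736} = \frac{1}{-14186} = - \frac{1}{14186} \approx -7.0492 \cdot 10^{-5}$)
$\left(L{\left(-151 \right)} - 9828\right) \left(T + 46736\right) = \left(\left(2 - -151\right) - 9828\right) \left(- \frac{1}{14186} + 46736\right) = \left(\left(2 + 151\right) - 9828\right) \frac{662996895}{14186} = \left(153 - 9828\right) \frac{662996895}{14186} = \left(-9675\right) \frac{662996895}{14186} = - \frac{6414494959125}{14186}$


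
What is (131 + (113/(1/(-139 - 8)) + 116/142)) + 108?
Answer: -1162354/71 ≈ -16371.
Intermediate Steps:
(131 + (113/(1/(-139 - 8)) + 116/142)) + 108 = (131 + (113/(1/(-147)) + 116*(1/142))) + 108 = (131 + (113/(-1/147) + 58/71)) + 108 = (131 + (113*(-147) + 58/71)) + 108 = (131 + (-16611 + 58/71)) + 108 = (131 - 1179323/71) + 108 = -1170022/71 + 108 = -1162354/71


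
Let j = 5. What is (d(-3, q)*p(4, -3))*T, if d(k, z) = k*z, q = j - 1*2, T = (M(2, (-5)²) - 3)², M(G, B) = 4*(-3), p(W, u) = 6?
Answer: -12150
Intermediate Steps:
M(G, B) = -12
T = 225 (T = (-12 - 3)² = (-15)² = 225)
q = 3 (q = 5 - 1*2 = 5 - 2 = 3)
(d(-3, q)*p(4, -3))*T = (-3*3*6)*225 = -9*6*225 = -54*225 = -12150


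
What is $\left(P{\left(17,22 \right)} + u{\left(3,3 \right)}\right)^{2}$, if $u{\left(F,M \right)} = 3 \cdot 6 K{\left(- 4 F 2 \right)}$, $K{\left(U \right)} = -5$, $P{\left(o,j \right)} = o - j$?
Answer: $9025$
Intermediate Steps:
$u{\left(F,M \right)} = -90$ ($u{\left(F,M \right)} = 3 \cdot 6 \left(-5\right) = 18 \left(-5\right) = -90$)
$\left(P{\left(17,22 \right)} + u{\left(3,3 \right)}\right)^{2} = \left(\left(17 - 22\right) - 90\right)^{2} = \left(-5 - 90\right)^{2} = \left(-95\right)^{2} = 9025$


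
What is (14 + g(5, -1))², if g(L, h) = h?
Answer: 169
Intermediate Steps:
(14 + g(5, -1))² = (14 - 1)² = 13² = 169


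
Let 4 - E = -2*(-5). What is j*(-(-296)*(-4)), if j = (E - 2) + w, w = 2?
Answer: 7104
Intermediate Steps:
E = -6 (E = 4 - (-2)*(-5) = 4 - 1*10 = 4 - 10 = -6)
j = -6 (j = (-6 - 2) + 2 = -8 + 2 = -6)
j*(-(-296)*(-4)) = -(-444)*(-4*(-4)) = -(-444)*16 = -6*(-1184) = 7104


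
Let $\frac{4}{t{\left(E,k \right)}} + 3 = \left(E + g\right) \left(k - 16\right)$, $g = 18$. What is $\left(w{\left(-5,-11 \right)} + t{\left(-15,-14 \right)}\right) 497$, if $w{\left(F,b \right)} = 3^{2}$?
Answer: $\frac{414001}{93} \approx 4451.6$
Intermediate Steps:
$w{\left(F,b \right)} = 9$
$t{\left(E,k \right)} = \frac{4}{-3 + \left(-16 + k\right) \left(18 + E\right)}$ ($t{\left(E,k \right)} = \frac{4}{-3 + \left(E + 18\right) \left(k - 16\right)} = \frac{4}{-3 + \left(18 + E\right) \left(-16 + k\right)} = \frac{4}{-3 + \left(-16 + k\right) \left(18 + E\right)}$)
$\left(w{\left(-5,-11 \right)} + t{\left(-15,-14 \right)}\right) 497 = \left(9 + \frac{4}{-291 - -240 + 18 \left(-14\right) - -210}\right) 497 = \left(9 + \frac{4}{-291 + 240 - 252 + 210}\right) 497 = \left(9 + \frac{4}{-93}\right) 497 = \left(9 + 4 \left(- \frac{1}{93}\right)\right) 497 = \left(9 - \frac{4}{93}\right) 497 = \frac{833}{93} \cdot 497 = \frac{414001}{93}$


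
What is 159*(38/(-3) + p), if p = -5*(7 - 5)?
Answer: -3604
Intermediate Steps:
p = -10 (p = -5*2 = -10)
159*(38/(-3) + p) = 159*(38/(-3) - 10) = 159*(38*(-1/3) - 10) = 159*(-38/3 - 10) = 159*(-68/3) = -3604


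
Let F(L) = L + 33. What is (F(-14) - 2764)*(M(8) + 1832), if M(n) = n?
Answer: -5050800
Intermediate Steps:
F(L) = 33 + L
(F(-14) - 2764)*(M(8) + 1832) = ((33 - 14) - 2764)*(8 + 1832) = (19 - 2764)*1840 = -2745*1840 = -5050800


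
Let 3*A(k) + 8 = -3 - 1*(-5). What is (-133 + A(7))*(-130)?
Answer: 17550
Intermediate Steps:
A(k) = -2 (A(k) = -8/3 + (-3 - 1*(-5))/3 = -8/3 + (-3 + 5)/3 = -8/3 + (⅓)*2 = -8/3 + ⅔ = -2)
(-133 + A(7))*(-130) = (-133 - 2)*(-130) = -135*(-130) = 17550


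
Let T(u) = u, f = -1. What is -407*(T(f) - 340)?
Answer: 138787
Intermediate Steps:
-407*(T(f) - 340) = -407*(-1 - 340) = -407*(-341) = 138787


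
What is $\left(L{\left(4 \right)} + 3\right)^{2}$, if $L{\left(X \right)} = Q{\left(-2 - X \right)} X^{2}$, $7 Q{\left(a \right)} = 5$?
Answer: $\frac{10201}{49} \approx 208.18$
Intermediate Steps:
$Q{\left(a \right)} = \frac{5}{7}$ ($Q{\left(a \right)} = \frac{1}{7} \cdot 5 = \frac{5}{7}$)
$L{\left(X \right)} = \frac{5 X^{2}}{7}$
$\left(L{\left(4 \right)} + 3\right)^{2} = \left(\frac{5 \cdot 4^{2}}{7} + 3\right)^{2} = \left(\frac{5}{7} \cdot 16 + 3\right)^{2} = \left(\frac{80}{7} + 3\right)^{2} = \left(\frac{101}{7}\right)^{2} = \frac{10201}{49}$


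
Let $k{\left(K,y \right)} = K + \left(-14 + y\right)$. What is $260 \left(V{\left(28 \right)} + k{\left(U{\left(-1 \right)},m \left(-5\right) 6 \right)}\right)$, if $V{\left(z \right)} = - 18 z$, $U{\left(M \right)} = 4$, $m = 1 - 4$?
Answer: $-110240$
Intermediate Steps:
$m = -3$
$k{\left(K,y \right)} = -14 + K + y$
$260 \left(V{\left(28 \right)} + k{\left(U{\left(-1 \right)},m \left(-5\right) 6 \right)}\right) = 260 \left(\left(-18\right) 28 + \left(-14 + 4 + \left(-3\right) \left(-5\right) 6\right)\right) = 260 \left(-504 + \left(-14 + 4 + 15 \cdot 6\right)\right) = 260 \left(-504 + \left(-14 + 4 + 90\right)\right) = 260 \left(-504 + 80\right) = 260 \left(-424\right) = -110240$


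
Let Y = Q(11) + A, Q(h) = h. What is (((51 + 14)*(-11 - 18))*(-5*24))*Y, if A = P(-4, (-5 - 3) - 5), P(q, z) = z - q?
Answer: 452400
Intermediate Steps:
A = -9 (A = ((-5 - 3) - 5) - 1*(-4) = (-8 - 5) + 4 = -13 + 4 = -9)
Y = 2 (Y = 11 - 9 = 2)
(((51 + 14)*(-11 - 18))*(-5*24))*Y = (((51 + 14)*(-11 - 18))*(-5*24))*2 = ((65*(-29))*(-120))*2 = -1885*(-120)*2 = 226200*2 = 452400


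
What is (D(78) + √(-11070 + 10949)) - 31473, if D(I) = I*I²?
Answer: 443079 + 11*I ≈ 4.4308e+5 + 11.0*I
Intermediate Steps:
D(I) = I³
(D(78) + √(-11070 + 10949)) - 31473 = (78³ + √(-11070 + 10949)) - 31473 = (474552 + √(-121)) - 31473 = (474552 + 11*I) - 31473 = 443079 + 11*I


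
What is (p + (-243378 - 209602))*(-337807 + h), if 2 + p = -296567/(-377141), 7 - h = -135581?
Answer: 34546646630339005/377141 ≈ 9.1601e+10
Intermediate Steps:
h = 135588 (h = 7 - 1*(-135581) = 7 + 135581 = 135588)
p = -457715/377141 (p = -2 - 296567/(-377141) = -2 - 296567*(-1/377141) = -2 + 296567/377141 = -457715/377141 ≈ -1.2136)
(p + (-243378 - 209602))*(-337807 + h) = (-457715/377141 + (-243378 - 209602))*(-337807 + 135588) = (-457715/377141 - 452980)*(-202219) = -170837787895/377141*(-202219) = 34546646630339005/377141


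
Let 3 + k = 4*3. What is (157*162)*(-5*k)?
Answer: -1144530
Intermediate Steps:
k = 9 (k = -3 + 4*3 = -3 + 12 = 9)
(157*162)*(-5*k) = (157*162)*(-5*9) = 25434*(-45) = -1144530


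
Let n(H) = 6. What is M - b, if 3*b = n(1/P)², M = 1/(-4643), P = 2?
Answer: -55717/4643 ≈ -12.000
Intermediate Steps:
M = -1/4643 ≈ -0.00021538
b = 12 (b = (⅓)*6² = (⅓)*36 = 12)
M - b = -1/4643 - 1*12 = -1/4643 - 12 = -55717/4643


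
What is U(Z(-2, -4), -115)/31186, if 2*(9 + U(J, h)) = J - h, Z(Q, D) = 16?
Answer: 113/62372 ≈ 0.0018117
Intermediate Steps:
U(J, h) = -9 + J/2 - h/2 (U(J, h) = -9 + (J - h)/2 = -9 + (J/2 - h/2) = -9 + J/2 - h/2)
U(Z(-2, -4), -115)/31186 = (-9 + (1/2)*16 - 1/2*(-115))/31186 = (-9 + 8 + 115/2)*(1/31186) = (113/2)*(1/31186) = 113/62372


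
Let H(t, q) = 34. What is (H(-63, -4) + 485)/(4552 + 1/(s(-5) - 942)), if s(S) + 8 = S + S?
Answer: 498240/4369919 ≈ 0.11402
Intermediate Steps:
s(S) = -8 + 2*S (s(S) = -8 + (S + S) = -8 + 2*S)
(H(-63, -4) + 485)/(4552 + 1/(s(-5) - 942)) = (34 + 485)/(4552 + 1/((-8 + 2*(-5)) - 942)) = 519/(4552 + 1/((-8 - 10) - 942)) = 519/(4552 + 1/(-18 - 942)) = 519/(4552 + 1/(-960)) = 519/(4552 - 1/960) = 519/(4369919/960) = 519*(960/4369919) = 498240/4369919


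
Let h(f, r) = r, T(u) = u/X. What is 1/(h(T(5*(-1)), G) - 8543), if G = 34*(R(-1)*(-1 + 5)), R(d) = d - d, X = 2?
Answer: -1/8543 ≈ -0.00011705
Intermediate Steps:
R(d) = 0
T(u) = u/2
G = 0 (G = 34*(0*(-1 + 5)) = 34*(0*4) = 34*0 = 0)
1/(h(T(5*(-1)), G) - 8543) = 1/(0 - 8543) = 1/(-8543) = -1/8543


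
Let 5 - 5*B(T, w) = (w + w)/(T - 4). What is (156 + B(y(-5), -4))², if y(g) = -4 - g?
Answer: 5508409/225 ≈ 24482.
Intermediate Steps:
B(T, w) = 1 - 2*w/(5*(-4 + T)) (B(T, w) = 1 - (w + w)/(5*(T - 4)) = 1 - 2*w/(5*(-4 + T)))
(156 + B(y(-5), -4))² = (156 + (-4 + (-4 - 1*(-5)) - ⅖*(-4))/(-4 + (-4 - 1*(-5))))² = (156 + (-4 + (-4 + 5) + 8/5)/(-4 + (-4 + 5)))² = (156 + (-4 + 1 + 8/5)/(-4 + 1))² = (156 - 7/5/(-3))² = (156 - ⅓*(-7/5))² = (156 + 7/15)² = (2347/15)² = 5508409/225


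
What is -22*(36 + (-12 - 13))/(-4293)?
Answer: 242/4293 ≈ 0.056371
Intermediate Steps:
-22*(36 + (-12 - 13))/(-4293) = -22*(36 - 25)*(-1/4293) = -22*11*(-1/4293) = -242*(-1/4293) = 242/4293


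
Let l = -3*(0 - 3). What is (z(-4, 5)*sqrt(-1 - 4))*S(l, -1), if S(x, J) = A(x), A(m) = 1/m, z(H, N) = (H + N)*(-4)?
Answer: -4*I*sqrt(5)/9 ≈ -0.99381*I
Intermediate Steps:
z(H, N) = -4*H - 4*N
l = 9 (l = -3*(-3) = 9)
S(x, J) = 1/x
(z(-4, 5)*sqrt(-1 - 4))*S(l, -1) = ((-4*(-4) - 4*5)*sqrt(-1 - 4))/9 = ((16 - 20)*sqrt(-5))*(1/9) = -4*I*sqrt(5)*(1/9) = -4*I*sqrt(5)/9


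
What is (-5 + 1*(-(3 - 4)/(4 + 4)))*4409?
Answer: -171951/8 ≈ -21494.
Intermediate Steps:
(-5 + 1*(-(3 - 4)/(4 + 4)))*4409 = (-5 + 1*(-(-1)/8))*4409 = (-5 + 1*(-1*(-⅛)))*4409 = (-5 + 1*(⅛))*4409 = (-5 + ⅛)*4409 = -39/8*4409 = -171951/8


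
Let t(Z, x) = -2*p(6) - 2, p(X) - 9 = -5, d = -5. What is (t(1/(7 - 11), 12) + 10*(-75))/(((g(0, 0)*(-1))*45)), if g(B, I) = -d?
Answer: 152/45 ≈ 3.3778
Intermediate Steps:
g(B, I) = 5 (g(B, I) = -1*(-5) = 5)
p(X) = 4 (p(X) = 9 - 5 = 4)
t(Z, x) = -10 (t(Z, x) = -2*4 - 2 = -8 - 2 = -10)
(t(1/(7 - 11), 12) + 10*(-75))/(((g(0, 0)*(-1))*45)) = (-10 + 10*(-75))/(((5*(-1))*45)) = (-10 - 750)/((-5*45)) = -760/(-225) = -760*(-1/225) = 152/45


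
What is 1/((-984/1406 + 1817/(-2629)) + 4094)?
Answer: 1848187/7563906759 ≈ 0.00024434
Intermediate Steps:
1/((-984/1406 + 1817/(-2629)) + 4094) = 1/((-984*1/1406 + 1817*(-1/2629)) + 4094) = 1/((-492/703 - 1817/2629) + 4094) = 1/(-2570819/1848187 + 4094) = 1/(7563906759/1848187) = 1848187/7563906759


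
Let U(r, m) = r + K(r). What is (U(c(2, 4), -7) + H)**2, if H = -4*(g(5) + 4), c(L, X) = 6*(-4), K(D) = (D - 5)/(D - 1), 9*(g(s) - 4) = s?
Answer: 164839921/50625 ≈ 3256.1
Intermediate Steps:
g(s) = 4 + s/9
K(D) = (-5 + D)/(-1 + D)
c(L, X) = -24
U(r, m) = r + (-5 + r)/(-1 + r)
H = -308/9 (H = -4*((4 + (1/9)*5) + 4) = -4*((4 + 5/9) + 4) = -4*(41/9 + 4) = -4*77/9 = -308/9 ≈ -34.222)
(U(c(2, 4), -7) + H)**2 = ((-5 + (-24)**2)/(-1 - 24) - 308/9)**2 = ((-5 + 576)/(-25) - 308/9)**2 = (-1/25*571 - 308/9)**2 = (-571/25 - 308/9)**2 = (-12839/225)**2 = 164839921/50625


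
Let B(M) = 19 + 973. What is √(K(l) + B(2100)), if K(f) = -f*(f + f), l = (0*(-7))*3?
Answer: 4*√62 ≈ 31.496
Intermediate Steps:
B(M) = 992
l = 0 (l = 0*3 = 0)
K(f) = -2*f² (K(f) = -f*2*f = -2*f²)
√(K(l) + B(2100)) = √(-2*0² + 992) = √(-2*0 + 992) = √(0 + 992) = √992 = 4*√62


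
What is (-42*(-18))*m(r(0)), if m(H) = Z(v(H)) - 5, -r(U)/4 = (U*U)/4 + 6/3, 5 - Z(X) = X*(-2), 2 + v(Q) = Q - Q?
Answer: -3024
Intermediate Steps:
v(Q) = -2 (v(Q) = -2 + (Q - Q) = -2 + 0 = -2)
Z(X) = 5 + 2*X (Z(X) = 5 - X*(-2) = 5 - (-2)*X = 5 + 2*X)
r(U) = -8 - U² (r(U) = -4*((U*U)/4 + 6/3) = -4*(U²*(¼) + 6*(⅓)) = -4*(U²/4 + 2) = -4*(2 + U²/4) = -8 - U²)
m(H) = -4 (m(H) = (5 + 2*(-2)) - 5 = (5 - 4) - 5 = 1 - 5 = -4)
(-42*(-18))*m(r(0)) = -42*(-18)*(-4) = 756*(-4) = -3024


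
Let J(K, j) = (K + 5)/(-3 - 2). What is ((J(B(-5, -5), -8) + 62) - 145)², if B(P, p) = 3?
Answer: 178929/25 ≈ 7157.2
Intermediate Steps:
J(K, j) = -1 - K/5 (J(K, j) = (5 + K)/(-5) = (5 + K)*(-⅕) = -1 - K/5)
((J(B(-5, -5), -8) + 62) - 145)² = (((-1 - ⅕*3) + 62) - 145)² = (((-1 - ⅗) + 62) - 145)² = ((-8/5 + 62) - 145)² = (302/5 - 145)² = (-423/5)² = 178929/25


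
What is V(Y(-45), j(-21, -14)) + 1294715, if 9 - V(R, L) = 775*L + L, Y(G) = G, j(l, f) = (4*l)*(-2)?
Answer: 1164356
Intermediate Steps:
j(l, f) = -8*l
V(R, L) = 9 - 776*L (V(R, L) = 9 - (775*L + L) = 9 - 776*L)
V(Y(-45), j(-21, -14)) + 1294715 = (9 - (-6208)*(-21)) + 1294715 = (9 - 776*168) + 1294715 = (9 - 130368) + 1294715 = -130359 + 1294715 = 1164356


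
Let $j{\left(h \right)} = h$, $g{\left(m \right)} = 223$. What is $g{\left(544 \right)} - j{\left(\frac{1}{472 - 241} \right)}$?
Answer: $\frac{51512}{231} \approx 223.0$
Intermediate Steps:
$g{\left(544 \right)} - j{\left(\frac{1}{472 - 241} \right)} = 223 - \frac{1}{472 - 241} = 223 - \frac{1}{231} = \frac{51512}{231}$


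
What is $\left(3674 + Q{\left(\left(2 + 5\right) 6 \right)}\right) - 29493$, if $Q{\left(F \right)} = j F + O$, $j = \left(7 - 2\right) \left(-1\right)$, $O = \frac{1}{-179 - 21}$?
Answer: $- \frac{5205801}{200} \approx -26029.0$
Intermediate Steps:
$O = - \frac{1}{200}$ ($O = \frac{1}{-200} = - \frac{1}{200} \approx -0.005$)
$j = -5$ ($j = 5 \left(-1\right) = -5$)
$Q{\left(F \right)} = - \frac{1}{200} - 5 F$ ($Q{\left(F \right)} = - 5 F - \frac{1}{200} = - \frac{1}{200} - 5 F$)
$\left(3674 + Q{\left(\left(2 + 5\right) 6 \right)}\right) - 29493 = \left(3674 - \left(\frac{1}{200} + 5 \left(2 + 5\right) 6\right)\right) - 29493 = \left(3674 - \left(\frac{1}{200} + 5 \cdot 7 \cdot 6\right)\right) - 29493 = \left(3674 - \frac{42001}{200}\right) - 29493 = \frac{692799}{200} - 29493 = - \frac{5205801}{200}$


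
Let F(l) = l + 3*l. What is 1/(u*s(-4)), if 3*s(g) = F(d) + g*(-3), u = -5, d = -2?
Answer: -3/20 ≈ -0.15000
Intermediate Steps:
F(l) = 4*l
s(g) = -8/3 - g (s(g) = (4*(-2) + g*(-3))/3 = (-8 - 3*g)/3 = -8/3 - g)
1/(u*s(-4)) = 1/(-5*(-8/3 - 1*(-4))) = 1/(-5*(-8/3 + 4)) = 1/(-5*4/3) = 1/(-20/3) = -3/20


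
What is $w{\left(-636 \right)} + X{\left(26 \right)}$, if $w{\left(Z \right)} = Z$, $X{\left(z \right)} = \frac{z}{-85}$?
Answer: $- \frac{54086}{85} \approx -636.31$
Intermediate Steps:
$X{\left(z \right)} = - \frac{z}{85}$ ($X{\left(z \right)} = z \left(- \frac{1}{85}\right) = - \frac{z}{85}$)
$w{\left(-636 \right)} + X{\left(26 \right)} = -636 - \frac{26}{85} = - \frac{54086}{85}$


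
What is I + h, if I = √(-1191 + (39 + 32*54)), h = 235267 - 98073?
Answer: 137218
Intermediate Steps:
h = 137194
I = 24 (I = √(-1191 + (39 + 1728)) = √(-1191 + 1767) = √576 = 24)
I + h = 24 + 137194 = 137218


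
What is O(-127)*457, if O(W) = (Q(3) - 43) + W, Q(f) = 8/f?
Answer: -229414/3 ≈ -76471.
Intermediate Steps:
O(W) = -121/3 + W (O(W) = (8/3 - 43) + W = -121/3 + W)
O(-127)*457 = (-121/3 - 127)*457 = -502/3*457 = -229414/3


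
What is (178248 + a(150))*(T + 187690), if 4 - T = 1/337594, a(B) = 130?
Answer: 5651404638511415/168797 ≈ 3.3480e+10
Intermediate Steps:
T = 1350375/337594 (T = 4 - 1/337594 = 1350375/337594 ≈ 4.0000)
(178248 + a(150))*(T + 187690) = (178248 + 130)*(1350375/337594 + 187690) = 178378*(63364368235/337594) = 5651404638511415/168797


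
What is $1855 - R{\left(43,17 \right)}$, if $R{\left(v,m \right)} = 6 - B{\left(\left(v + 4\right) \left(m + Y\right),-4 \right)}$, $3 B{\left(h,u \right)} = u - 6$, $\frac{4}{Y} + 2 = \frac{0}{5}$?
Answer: $\frac{5537}{3} \approx 1845.7$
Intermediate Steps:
$Y = -2$ ($Y = \frac{4}{-2 + \frac{0}{5}} = \frac{4}{-2 + 0 \cdot \frac{1}{5}} = \frac{4}{-2 + 0} = \frac{4}{-2} = 4 \left(- \frac{1}{2}\right) = -2$)
$B{\left(h,u \right)} = -2 + \frac{u}{3}$ ($B{\left(h,u \right)} = \frac{u - 6}{3} = \frac{-6 + u}{3} = -2 + \frac{u}{3}$)
$R{\left(v,m \right)} = \frac{28}{3}$ ($R{\left(v,m \right)} = 6 - \left(-2 + \frac{1}{3} \left(-4\right)\right) = 6 - \left(-2 - \frac{4}{3}\right) = 6 - - \frac{10}{3} = 6 + \frac{10}{3} = \frac{28}{3}$)
$1855 - R{\left(43,17 \right)} = 1855 - \frac{28}{3} = \frac{5537}{3}$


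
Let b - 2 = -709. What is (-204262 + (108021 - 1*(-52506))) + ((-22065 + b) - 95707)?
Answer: -162214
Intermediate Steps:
b = -707 (b = 2 - 709 = -707)
(-204262 + (108021 - 1*(-52506))) + ((-22065 + b) - 95707) = (-204262 + (108021 - 1*(-52506))) + ((-22065 - 707) - 95707) = (-204262 + (108021 + 52506)) + (-22772 - 95707) = (-204262 + 160527) - 118479 = -43735 - 118479 = -162214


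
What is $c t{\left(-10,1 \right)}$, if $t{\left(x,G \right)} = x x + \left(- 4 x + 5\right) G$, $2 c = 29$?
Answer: $\frac{4205}{2} \approx 2102.5$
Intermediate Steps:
$c = \frac{29}{2}$ ($c = \frac{1}{2} \cdot 29 = \frac{29}{2} \approx 14.5$)
$t{\left(x,G \right)} = x^{2} + G \left(5 - 4 x\right)$ ($t{\left(x,G \right)} = x^{2} + \left(5 - 4 x\right) G = x^{2} + G \left(5 - 4 x\right)$)
$c t{\left(-10,1 \right)} = \frac{29 \left(\left(-10\right)^{2} + 5 \cdot 1 - 4 \left(-10\right)\right)}{2} = \frac{29 \left(100 + 5 + 40\right)}{2} = \frac{29}{2} \cdot 145 = \frac{4205}{2}$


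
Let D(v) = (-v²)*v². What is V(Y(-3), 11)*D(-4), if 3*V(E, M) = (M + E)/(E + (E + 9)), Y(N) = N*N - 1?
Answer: -4864/75 ≈ -64.853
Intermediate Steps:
Y(N) = -1 + N² (Y(N) = N² - 1 = -1 + N²)
D(v) = -v⁴
V(E, M) = (E + M)/(3*(9 + 2*E)) (V(E, M) = ((M + E)/(E + (E + 9)))/3 = ((E + M)/(E + (9 + E)))/3 = ((E + M)/(9 + 2*E))/3 = (E + M)/(3*(9 + 2*E)))
V(Y(-3), 11)*D(-4) = (((-1 + (-3)²) + 11)/(3*(9 + 2*(-1 + (-3)²))))*(-1*(-4)⁴) = (((-1 + 9) + 11)/(3*(9 + 2*(-1 + 9))))*(-1*256) = ((8 + 11)/(3*(9 + 2*8)))*(-256) = ((⅓)*19/(9 + 16))*(-256) = ((⅓)*19/25)*(-256) = ((⅓)*(1/25)*19)*(-256) = (19/75)*(-256) = -4864/75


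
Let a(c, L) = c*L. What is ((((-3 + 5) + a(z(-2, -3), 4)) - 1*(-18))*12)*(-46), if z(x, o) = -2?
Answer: -6624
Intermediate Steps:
a(c, L) = L*c
((((-3 + 5) + a(z(-2, -3), 4)) - 1*(-18))*12)*(-46) = ((((-3 + 5) + 4*(-2)) - 1*(-18))*12)*(-46) = (((2 - 8) + 18)*12)*(-46) = ((-6 + 18)*12)*(-46) = (12*12)*(-46) = 144*(-46) = -6624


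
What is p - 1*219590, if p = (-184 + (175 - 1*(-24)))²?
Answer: -219365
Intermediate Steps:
p = 225 (p = (-184 + (175 + 24))² = (-184 + 199)² = 15² = 225)
p - 1*219590 = 225 - 1*219590 = 225 - 219590 = -219365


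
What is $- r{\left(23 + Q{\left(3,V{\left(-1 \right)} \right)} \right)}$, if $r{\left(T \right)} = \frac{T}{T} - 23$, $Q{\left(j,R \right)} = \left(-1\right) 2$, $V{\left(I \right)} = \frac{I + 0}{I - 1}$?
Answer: $22$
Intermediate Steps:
$V{\left(I \right)} = \frac{I}{-1 + I}$
$Q{\left(j,R \right)} = -2$
$r{\left(T \right)} = -22$ ($r{\left(T \right)} = 1 - 23 = -22$)
$- r{\left(23 + Q{\left(3,V{\left(-1 \right)} \right)} \right)} = \left(-1\right) \left(-22\right) = 22$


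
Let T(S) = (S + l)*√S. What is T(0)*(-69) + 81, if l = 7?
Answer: 81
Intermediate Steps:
T(S) = √S*(7 + S) (T(S) = (S + 7)*√S = (7 + S)*√S = √S*(7 + S))
T(0)*(-69) + 81 = (√0*(7 + 0))*(-69) + 81 = (0*7)*(-69) + 81 = 0*(-69) + 81 = 0 + 81 = 81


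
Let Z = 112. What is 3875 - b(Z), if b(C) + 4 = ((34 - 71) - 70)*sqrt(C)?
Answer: 3879 + 428*sqrt(7) ≈ 5011.4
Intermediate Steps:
b(C) = -4 - 107*sqrt(C) (b(C) = -4 + ((34 - 71) - 70)*sqrt(C) = -4 + (-37 - 70)*sqrt(C) = -4 - 107*sqrt(C))
3875 - b(Z) = 3875 - (-4 - 428*sqrt(7)) = 3875 + (4 + 428*sqrt(7)) = 3879 + 428*sqrt(7)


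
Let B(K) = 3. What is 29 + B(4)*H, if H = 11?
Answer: 62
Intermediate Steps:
29 + B(4)*H = 29 + 3*11 = 29 + 33 = 62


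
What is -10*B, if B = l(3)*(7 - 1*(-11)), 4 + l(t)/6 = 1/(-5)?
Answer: 4536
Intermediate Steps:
l(t) = -126/5 (l(t) = -24 + 6/(-5) = -24 + 6*(-⅕) = -24 - 6/5 = -126/5)
B = -2268/5 (B = -126*(7 - 1*(-11))/5 = -126*(7 + 11)/5 = -126/5*18 = -2268/5 ≈ -453.60)
-10*B = -10*(-2268/5) = 4536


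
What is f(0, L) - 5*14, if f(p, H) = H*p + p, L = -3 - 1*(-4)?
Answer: -70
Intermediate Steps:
L = 1 (L = -3 + 4 = 1)
f(p, H) = p + H*p
f(0, L) - 5*14 = 0*(1 + 1) - 5*14 = 0*2 - 70 = 0 - 70 = -70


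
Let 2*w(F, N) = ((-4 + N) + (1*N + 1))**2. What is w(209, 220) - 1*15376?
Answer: 160217/2 ≈ 80109.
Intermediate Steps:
w(F, N) = (-3 + 2*N)**2/2 (w(F, N) = ((-4 + N) + (1*N + 1))**2/2 = ((-4 + N) + (N + 1))**2/2 = ((-4 + N) + (1 + N))**2/2 = (-3 + 2*N)**2/2)
w(209, 220) - 1*15376 = (-3 + 2*220)**2/2 - 1*15376 = (-3 + 440)**2/2 - 15376 = (1/2)*437**2 - 15376 = (1/2)*190969 - 15376 = 190969/2 - 15376 = 160217/2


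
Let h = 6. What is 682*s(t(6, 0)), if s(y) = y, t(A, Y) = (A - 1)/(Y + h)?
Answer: 1705/3 ≈ 568.33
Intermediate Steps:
t(A, Y) = (-1 + A)/(6 + Y) (t(A, Y) = (A - 1)/(Y + 6) = (-1 + A)/(6 + Y))
682*s(t(6, 0)) = 682*((-1 + 6)/(6 + 0)) = 682*(5/6) = 1705/3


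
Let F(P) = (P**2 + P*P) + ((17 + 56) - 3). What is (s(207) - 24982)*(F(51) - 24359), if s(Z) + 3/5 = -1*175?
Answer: 2400915556/5 ≈ 4.8018e+8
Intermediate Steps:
s(Z) = -878/5 (s(Z) = -3/5 - 1*175 = -3/5 - 175 = -878/5)
F(P) = 70 + 2*P**2 (F(P) = (P**2 + P**2) + (73 - 3) = 2*P**2 + 70 = 70 + 2*P**2)
(s(207) - 24982)*(F(51) - 24359) = (-878/5 - 24982)*((70 + 2*51**2) - 24359) = -125788*((70 + 2*2601) - 24359)/5 = -125788*((70 + 5202) - 24359)/5 = -125788*(5272 - 24359)/5 = -125788/5*(-19087) = 2400915556/5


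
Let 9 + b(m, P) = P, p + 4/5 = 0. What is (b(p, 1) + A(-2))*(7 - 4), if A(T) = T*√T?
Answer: -24 - 6*I*√2 ≈ -24.0 - 8.4853*I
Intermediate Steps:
p = -⅘ (p = -⅘ + 0 = -⅘ ≈ -0.80000)
b(m, P) = -9 + P
A(T) = T^(3/2)
(b(p, 1) + A(-2))*(7 - 4) = ((-9 + 1) + (-2)^(3/2))*(7 - 4) = (-8 - 2*I*√2)*3 = -24 - 6*I*√2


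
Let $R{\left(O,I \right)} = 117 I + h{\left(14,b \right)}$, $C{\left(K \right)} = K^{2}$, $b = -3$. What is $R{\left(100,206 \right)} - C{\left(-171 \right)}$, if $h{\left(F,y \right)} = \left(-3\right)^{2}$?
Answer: $-5130$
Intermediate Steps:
$h{\left(F,y \right)} = 9$
$R{\left(O,I \right)} = 9 + 117 I$ ($R{\left(O,I \right)} = 117 I + 9 = 9 + 117 I$)
$R{\left(100,206 \right)} - C{\left(-171 \right)} = \left(9 + 117 \cdot 206\right) - \left(-171\right)^{2} = \left(9 + 24102\right) - 29241 = 24111 - 29241 = -5130$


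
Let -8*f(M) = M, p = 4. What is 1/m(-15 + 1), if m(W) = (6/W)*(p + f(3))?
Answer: -56/87 ≈ -0.64368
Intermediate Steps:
f(M) = -M/8
m(W) = 87/(4*W) (m(W) = (6/W)*(4 - ⅛*3) = (6/W)*(4 - 3/8) = (6/W)*(29/8) = 87/(4*W))
1/m(-15 + 1) = 1/(87/(4*(-15 + 1))) = 1/((87/4)/(-14)) = 1/((87/4)*(-1/14)) = 1/(-87/56) = -56/87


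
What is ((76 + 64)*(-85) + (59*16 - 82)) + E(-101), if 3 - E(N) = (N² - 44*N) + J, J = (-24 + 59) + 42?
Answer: -25757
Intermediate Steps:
J = 77 (J = 35 + 42 = 77)
E(N) = -74 - N² + 44*N (E(N) = 3 - ((N² - 44*N) + 77) = 3 - (77 + N² - 44*N) = 3 + (-77 - N² + 44*N) = -74 - N² + 44*N)
((76 + 64)*(-85) + (59*16 - 82)) + E(-101) = ((76 + 64)*(-85) + (59*16 - 82)) + (-74 - 1*(-101)² + 44*(-101)) = (140*(-85) + (944 - 82)) + (-74 - 1*10201 - 4444) = (-11900 + 862) + (-74 - 10201 - 4444) = -11038 - 14719 = -25757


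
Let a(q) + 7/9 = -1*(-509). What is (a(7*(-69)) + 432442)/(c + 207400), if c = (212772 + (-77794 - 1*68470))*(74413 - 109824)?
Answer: -974138/5298541623 ≈ -0.00018385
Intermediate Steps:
a(q) = 4574/9 (a(q) = -7/9 - 1*(-509) = -7/9 + 509 = 4574/9)
c = -2355114788 (c = (212772 + (-77794 - 68470))*(-35411) = (212772 - 146264)*(-35411) = 66508*(-35411) = -2355114788)
(a(7*(-69)) + 432442)/(c + 207400) = (4574/9 + 432442)/(-2355114788 + 207400) = (3896552/9)/(-2354907388) = (3896552/9)*(-1/2354907388) = -974138/5298541623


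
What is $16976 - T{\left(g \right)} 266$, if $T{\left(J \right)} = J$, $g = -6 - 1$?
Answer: $18838$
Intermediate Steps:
$g = -7$ ($g = -6 - 1 = -7$)
$16976 - T{\left(g \right)} 266 = 16976 - \left(-7\right) 266 = 16976 - -1862 = 16976 + 1862 = 18838$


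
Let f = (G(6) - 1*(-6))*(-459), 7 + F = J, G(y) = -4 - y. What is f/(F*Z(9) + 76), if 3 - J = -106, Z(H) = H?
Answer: 918/497 ≈ 1.8471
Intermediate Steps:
J = 109 (J = 3 - 1*(-106) = 3 + 106 = 109)
F = 102 (F = -7 + 109 = 102)
f = 1836 (f = ((-4 - 1*6) - 1*(-6))*(-459) = ((-4 - 6) + 6)*(-459) = (-10 + 6)*(-459) = -4*(-459) = 1836)
f/(F*Z(9) + 76) = 1836/(102*9 + 76) = 1836/(918 + 76) = 1836/994 = 1836*(1/994) = 918/497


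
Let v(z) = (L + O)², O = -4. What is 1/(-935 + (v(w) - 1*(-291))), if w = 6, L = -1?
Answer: -1/619 ≈ -0.0016155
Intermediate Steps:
v(z) = 25 (v(z) = (-1 - 4)² = (-5)² = 25)
1/(-935 + (v(w) - 1*(-291))) = 1/(-935 + (25 - 1*(-291))) = 1/(-935 + (25 + 291)) = 1/(-935 + 316) = 1/(-619) = -1/619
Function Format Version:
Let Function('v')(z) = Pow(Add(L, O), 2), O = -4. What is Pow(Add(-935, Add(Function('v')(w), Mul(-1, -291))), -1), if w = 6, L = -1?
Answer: Rational(-1, 619) ≈ -0.0016155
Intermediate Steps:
Function('v')(z) = 25 (Function('v')(z) = Pow(Add(-1, -4), 2) = Pow(-5, 2) = 25)
Pow(Add(-935, Add(Function('v')(w), Mul(-1, -291))), -1) = Pow(Add(-935, Add(25, Mul(-1, -291))), -1) = Pow(Add(-935, Add(25, 291)), -1) = Pow(Add(-935, 316), -1) = Pow(-619, -1) = Rational(-1, 619)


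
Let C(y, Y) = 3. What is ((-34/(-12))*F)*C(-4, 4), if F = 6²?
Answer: 306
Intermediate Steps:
F = 36
((-34/(-12))*F)*C(-4, 4) = (-34/(-12)*36)*3 = (-34*(-1/12)*36)*3 = ((17/6)*36)*3 = 102*3 = 306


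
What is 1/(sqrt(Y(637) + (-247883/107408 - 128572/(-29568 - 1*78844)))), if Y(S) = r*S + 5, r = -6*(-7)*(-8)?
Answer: -28*I*sqrt(2313464116989951614083)/623052776227253 ≈ -0.0021615*I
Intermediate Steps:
r = -336 (r = 42*(-8) = -336)
Y(S) = 5 - 336*S (Y(S) = -336*S + 5 = 5 - 336*S)
1/(sqrt(Y(637) + (-247883/107408 - 128572/(-29568 - 1*78844)))) = 1/(sqrt((5 - 336*637) + (-247883/107408 - 128572/(-29568 - 1*78844)))) = 1/(sqrt((5 - 214032) + (-247883*1/107408 - 128572/(-29568 - 78844)))) = 1/(sqrt(-214027 + (-247883/107408 - 128572/(-108412)))) = 1/(sqrt(-214027 + (-247883/107408 - 128572*(-1/108412)))) = 1/(sqrt(-214027 + (-247883/107408 + 32143/27103))) = 1/(sqrt(-214027 - 3265957605/2911079024)) = 1/(sqrt(-623052776227253/2911079024)) = 1/(I*sqrt(2313464116989951614083)/103967108) = -28*I*sqrt(2313464116989951614083)/623052776227253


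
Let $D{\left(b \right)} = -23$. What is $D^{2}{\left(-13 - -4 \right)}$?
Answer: $529$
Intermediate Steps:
$D^{2}{\left(-13 - -4 \right)} = \left(-23\right)^{2} = 529$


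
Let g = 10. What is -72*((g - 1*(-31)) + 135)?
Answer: -12672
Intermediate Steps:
-72*((g - 1*(-31)) + 135) = -72*((10 - 1*(-31)) + 135) = -72*((10 + 31) + 135) = -72*(41 + 135) = -72*176 = -12672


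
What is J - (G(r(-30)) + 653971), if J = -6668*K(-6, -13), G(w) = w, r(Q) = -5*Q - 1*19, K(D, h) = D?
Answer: -614094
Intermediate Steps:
r(Q) = -19 - 5*Q (r(Q) = -5*Q - 19 = -19 - 5*Q)
J = 40008 (J = -6668*(-6) = 40008)
J - (G(r(-30)) + 653971) = 40008 - ((-19 - 5*(-30)) + 653971) = 40008 - ((-19 + 150) + 653971) = 40008 - (131 + 653971) = 40008 - 1*654102 = 40008 - 654102 = -614094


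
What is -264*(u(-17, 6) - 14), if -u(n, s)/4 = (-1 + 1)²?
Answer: 3696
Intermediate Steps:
u(n, s) = 0 (u(n, s) = -4*(-1 + 1)² = -4*0² = -4*0 = 0)
-264*(u(-17, 6) - 14) = -264*(0 - 14) = -264*(-14) = 3696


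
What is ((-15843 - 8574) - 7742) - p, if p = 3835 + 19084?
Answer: -55078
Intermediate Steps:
p = 22919
((-15843 - 8574) - 7742) - p = ((-15843 - 8574) - 7742) - 1*22919 = (-24417 - 7742) - 22919 = -32159 - 22919 = -55078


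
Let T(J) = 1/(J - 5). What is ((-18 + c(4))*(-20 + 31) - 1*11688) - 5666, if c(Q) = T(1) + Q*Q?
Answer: -69515/4 ≈ -17379.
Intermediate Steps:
T(J) = 1/(-5 + J)
c(Q) = -1/4 + Q**2 (c(Q) = 1/(-5 + 1) + Q*Q = 1/(-4) + Q**2 = -1/4 + Q**2)
((-18 + c(4))*(-20 + 31) - 1*11688) - 5666 = ((-18 + (-1/4 + 4**2))*(-20 + 31) - 1*11688) - 5666 = ((-18 + (-1/4 + 16))*11 - 11688) - 5666 = ((-18 + 63/4)*11 - 11688) - 5666 = (-9/4*11 - 11688) - 5666 = (-99/4 - 11688) - 5666 = -46851/4 - 5666 = -69515/4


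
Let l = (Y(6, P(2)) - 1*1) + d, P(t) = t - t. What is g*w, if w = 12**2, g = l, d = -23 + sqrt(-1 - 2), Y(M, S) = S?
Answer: -3456 + 144*I*sqrt(3) ≈ -3456.0 + 249.42*I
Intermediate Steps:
P(t) = 0
d = -23 + I*sqrt(3) (d = -23 + sqrt(-3) = -23 + I*sqrt(3) ≈ -23.0 + 1.732*I)
l = -24 + I*sqrt(3) (l = (0 - 1*1) + (-23 + I*sqrt(3)) = (0 - 1) + (-23 + I*sqrt(3)) = -1 + (-23 + I*sqrt(3)) = -24 + I*sqrt(3) ≈ -24.0 + 1.732*I)
g = -24 + I*sqrt(3) ≈ -24.0 + 1.732*I
w = 144
g*w = (-24 + I*sqrt(3))*144 = -3456 + 144*I*sqrt(3)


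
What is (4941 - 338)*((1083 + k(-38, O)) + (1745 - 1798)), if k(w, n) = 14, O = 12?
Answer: 4805532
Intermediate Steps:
(4941 - 338)*((1083 + k(-38, O)) + (1745 - 1798)) = (4941 - 338)*((1083 + 14) + (1745 - 1798)) = 4603*(1097 - 53) = 4603*1044 = 4805532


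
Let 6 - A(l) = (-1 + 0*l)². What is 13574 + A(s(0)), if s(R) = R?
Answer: 13579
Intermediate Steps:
A(l) = 5 (A(l) = 6 - (-1 + 0*l)² = 6 - (-1 + 0)² = 6 - 1*(-1)² = 6 - 1*1 = 6 - 1 = 5)
13574 + A(s(0)) = 13574 + 5 = 13579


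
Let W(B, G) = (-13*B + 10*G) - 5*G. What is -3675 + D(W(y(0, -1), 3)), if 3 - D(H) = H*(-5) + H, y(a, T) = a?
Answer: -3612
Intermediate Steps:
W(B, G) = -13*B + 5*G
D(H) = 3 + 4*H (D(H) = 3 - (H*(-5) + H) = 3 - (-5*H + H) = 3 - (-4)*H = 3 + 4*H)
-3675 + D(W(y(0, -1), 3)) = -3675 + (3 + 4*(-13*0 + 5*3)) = -3675 + (3 + 4*(0 + 15)) = -3675 + (3 + 4*15) = -3675 + (3 + 60) = -3675 + 63 = -3612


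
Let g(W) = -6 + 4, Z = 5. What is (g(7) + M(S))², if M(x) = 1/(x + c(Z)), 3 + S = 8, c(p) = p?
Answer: 361/100 ≈ 3.6100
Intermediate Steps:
g(W) = -2
S = 5 (S = -3 + 8 = 5)
M(x) = 1/(5 + x) (M(x) = 1/(x + 5) = 1/(5 + x))
(g(7) + M(S))² = (-2 + 1/(5 + 5))² = (-2 + 1/10)² = (-2 + ⅒)² = (-19/10)² = 361/100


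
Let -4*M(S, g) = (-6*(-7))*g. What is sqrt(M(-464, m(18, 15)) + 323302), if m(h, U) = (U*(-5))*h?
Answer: sqrt(337477) ≈ 580.93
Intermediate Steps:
m(h, U) = -5*U*h (m(h, U) = (-5*U)*h = -5*U*h)
M(S, g) = -21*g/2 (M(S, g) = -(-6*(-7))*g/4 = -21*g/2)
sqrt(M(-464, m(18, 15)) + 323302) = sqrt(-(-105)*15*18/2 + 323302) = sqrt(-21/2*(-1350) + 323302) = sqrt(14175 + 323302) = sqrt(337477)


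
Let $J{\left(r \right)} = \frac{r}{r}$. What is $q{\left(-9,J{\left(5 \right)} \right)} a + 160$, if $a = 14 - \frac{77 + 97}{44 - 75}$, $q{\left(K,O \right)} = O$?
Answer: $\frac{5568}{31} \approx 179.61$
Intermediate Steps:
$J{\left(r \right)} = 1$
$a = \frac{608}{31}$ ($a = 14 - \frac{174}{-31} = 14 - 174 \left(- \frac{1}{31}\right) = 14 - - \frac{174}{31} = 14 + \frac{174}{31} = \frac{608}{31} \approx 19.613$)
$q{\left(-9,J{\left(5 \right)} \right)} a + 160 = 1 \cdot \frac{608}{31} + 160 = \frac{608}{31} + 160 = \frac{5568}{31}$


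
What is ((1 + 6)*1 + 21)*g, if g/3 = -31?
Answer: -2604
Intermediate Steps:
g = -93 (g = 3*(-31) = -93)
((1 + 6)*1 + 21)*g = ((1 + 6)*1 + 21)*(-93) = (7*1 + 21)*(-93) = (7 + 21)*(-93) = 28*(-93) = -2604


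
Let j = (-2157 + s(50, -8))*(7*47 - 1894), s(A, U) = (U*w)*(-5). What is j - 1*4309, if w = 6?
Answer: 2995796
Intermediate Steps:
s(A, U) = -30*U (s(A, U) = (U*6)*(-5) = (6*U)*(-5) = -30*U)
j = 3000105 (j = (-2157 - 30*(-8))*(7*47 - 1894) = (-2157 + 240)*(329 - 1894) = -1917*(-1565) = 3000105)
j - 1*4309 = 3000105 - 1*4309 = 3000105 - 4309 = 2995796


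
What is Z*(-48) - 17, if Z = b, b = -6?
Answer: 271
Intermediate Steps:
Z = -6
Z*(-48) - 17 = -6*(-48) - 17 = 288 - 17 = 271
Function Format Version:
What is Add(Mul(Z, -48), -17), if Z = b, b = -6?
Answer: 271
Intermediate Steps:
Z = -6
Add(Mul(Z, -48), -17) = Add(Mul(-6, -48), -17) = Add(288, -17) = 271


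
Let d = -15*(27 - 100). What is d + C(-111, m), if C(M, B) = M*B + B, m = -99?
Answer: 11985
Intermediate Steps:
C(M, B) = B + B*M (C(M, B) = B*M + B = B + B*M)
d = 1095 (d = -15*(-73) = 1095)
d + C(-111, m) = 1095 - 99*(1 - 111) = 1095 - 99*(-110) = 1095 + 10890 = 11985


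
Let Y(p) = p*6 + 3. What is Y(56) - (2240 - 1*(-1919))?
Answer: -3820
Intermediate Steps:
Y(p) = 3 + 6*p (Y(p) = 6*p + 3 = 3 + 6*p)
Y(56) - (2240 - 1*(-1919)) = (3 + 6*56) - (2240 - 1*(-1919)) = (3 + 336) - (2240 + 1919) = 339 - 1*4159 = 339 - 4159 = -3820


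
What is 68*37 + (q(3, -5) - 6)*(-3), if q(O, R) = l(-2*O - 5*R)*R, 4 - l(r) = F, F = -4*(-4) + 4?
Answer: 2294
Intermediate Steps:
F = 20 (F = 16 + 4 = 20)
l(r) = -16 (l(r) = 4 - 1*20 = 4 - 20 = -16)
q(O, R) = -16*R
68*37 + (q(3, -5) - 6)*(-3) = 68*37 + (-16*(-5) - 6)*(-3) = 2516 + (80 - 6)*(-3) = 2516 + 74*(-3) = 2516 - 222 = 2294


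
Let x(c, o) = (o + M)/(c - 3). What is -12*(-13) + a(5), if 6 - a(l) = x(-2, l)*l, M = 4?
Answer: 171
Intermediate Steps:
x(c, o) = (4 + o)/(-3 + c) (x(c, o) = (o + 4)/(c - 3) = (4 + o)/(-3 + c))
a(l) = 6 - l*(-⅘ - l/5) (a(l) = 6 - (4 + l)/(-3 - 2)*l = 6 - (4 + l)/(-5)*l = 6 - (-(4 + l)/5)*l = 6 - (-⅘ - l/5)*l = 6 - l*(-⅘ - l/5))
-12*(-13) + a(5) = -12*(-13) + (6 + (⅕)*5*(4 + 5)) = 156 + (6 + (⅕)*5*9) = 156 + (6 + 9) = 156 + 15 = 171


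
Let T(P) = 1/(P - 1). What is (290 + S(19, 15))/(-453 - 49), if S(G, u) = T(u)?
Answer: -4061/7028 ≈ -0.57783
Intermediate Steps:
T(P) = 1/(-1 + P)
S(G, u) = 1/(-1 + u)
(290 + S(19, 15))/(-453 - 49) = (290 + 1/(-1 + 15))/(-453 - 49) = (290 + 1/14)/(-502) = (290 + 1/14)*(-1/502) = (4061/14)*(-1/502) = -4061/7028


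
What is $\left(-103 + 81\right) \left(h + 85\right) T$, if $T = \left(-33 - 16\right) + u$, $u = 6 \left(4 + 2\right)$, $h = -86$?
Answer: $-286$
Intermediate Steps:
$u = 36$ ($u = 6 \cdot 6 = 36$)
$T = -13$ ($T = \left(-33 - 16\right) + 36 = -49 + 36 = -13$)
$\left(-103 + 81\right) \left(h + 85\right) T = \left(-103 + 81\right) \left(-86 + 85\right) \left(-13\right) = \left(-22\right) \left(-1\right) \left(-13\right) = 22 \left(-13\right) = -286$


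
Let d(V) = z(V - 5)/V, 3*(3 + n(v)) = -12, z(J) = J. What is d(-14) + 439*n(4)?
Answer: -43003/14 ≈ -3071.6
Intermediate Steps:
n(v) = -7 (n(v) = -3 + (1/3)*(-12) = -3 - 4 = -7)
d(V) = (-5 + V)/V (d(V) = (V - 5)/V = (-5 + V)/V)
d(-14) + 439*n(4) = (-5 - 14)/(-14) + 439*(-7) = -1/14*(-19) - 3073 = 19/14 - 3073 = -43003/14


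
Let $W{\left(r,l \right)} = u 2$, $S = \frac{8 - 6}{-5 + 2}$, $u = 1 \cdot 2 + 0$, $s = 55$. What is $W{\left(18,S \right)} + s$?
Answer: $59$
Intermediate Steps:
$u = 2$ ($u = 2 + 0 = 2$)
$S = - \frac{2}{3}$ ($S = \frac{2}{-3} = 2 \left(- \frac{1}{3}\right) = - \frac{2}{3} \approx -0.66667$)
$W{\left(r,l \right)} = 4$ ($W{\left(r,l \right)} = 2 \cdot 2 = 4$)
$W{\left(18,S \right)} + s = 4 + 55 = 59$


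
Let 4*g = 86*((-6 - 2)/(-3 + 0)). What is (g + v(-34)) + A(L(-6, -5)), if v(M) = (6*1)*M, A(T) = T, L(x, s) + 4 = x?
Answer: -470/3 ≈ -156.67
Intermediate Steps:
L(x, s) = -4 + x
g = 172/3 (g = (86*((-6 - 2)/(-3 + 0)))/4 = (86*(-8/(-3)))/4 = (86*(-8*(-⅓)))/4 = (86*(8/3))/4 = (¼)*(688/3) = 172/3 ≈ 57.333)
v(M) = 6*M
(g + v(-34)) + A(L(-6, -5)) = (172/3 + 6*(-34)) + (-4 - 6) = (172/3 - 204) - 10 = -440/3 - 10 = -470/3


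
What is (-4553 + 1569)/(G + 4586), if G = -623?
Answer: -2984/3963 ≈ -0.75296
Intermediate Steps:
(-4553 + 1569)/(G + 4586) = (-4553 + 1569)/(-623 + 4586) = -2984/3963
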